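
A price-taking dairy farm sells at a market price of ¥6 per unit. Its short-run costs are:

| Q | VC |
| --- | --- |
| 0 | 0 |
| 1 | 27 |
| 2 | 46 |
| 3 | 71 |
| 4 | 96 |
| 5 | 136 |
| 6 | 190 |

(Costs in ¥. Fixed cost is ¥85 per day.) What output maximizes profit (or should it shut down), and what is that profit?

Tabulate TR − TC: Q=0: -85; Q=1: -106; Q=2: -119; Q=3: -138; Q=4: -157; Q=5: -191; Q=6: -239.
Profit is highest at Q = 0. Equivalently, the lowest AVC in the table is 46/2 ≈ ¥23 at Q = 2, and P = ¥6 falls below it — price never covers variable cost, so the firm shuts down and loses only its fixed cost.

Q = 0 (shut down); profit = -¥85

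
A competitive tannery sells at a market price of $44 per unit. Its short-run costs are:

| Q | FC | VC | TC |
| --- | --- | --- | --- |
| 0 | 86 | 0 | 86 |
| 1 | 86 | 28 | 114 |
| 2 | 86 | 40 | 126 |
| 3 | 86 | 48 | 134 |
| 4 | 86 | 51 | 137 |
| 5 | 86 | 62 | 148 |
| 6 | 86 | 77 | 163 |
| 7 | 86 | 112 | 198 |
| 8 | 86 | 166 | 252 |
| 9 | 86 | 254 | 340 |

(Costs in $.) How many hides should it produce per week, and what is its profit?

Q = 7; profit = $110

Tabulate TR − TC: Q=0: -86; Q=1: -70; Q=2: -38; Q=3: -2; Q=4: 39; Q=5: 72; Q=6: 101; Q=7: 110; Q=8: 100; Q=9: 56.
Profit is maximized at Q = 7. AVC there is 112/7 = $16 ≤ P, so producing beats shutting down (which would give -$86).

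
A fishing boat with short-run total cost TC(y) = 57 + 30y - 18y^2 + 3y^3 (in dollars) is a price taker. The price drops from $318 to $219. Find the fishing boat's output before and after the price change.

MC = 30 - 36y + 9y^2; the shutdown threshold is min AVC = $3 (at y = 3).
At P = $318 ≥ min AVC, set P = MC on the rising branch: y = 8.
At P = $219 ≥ min AVC, set P = MC: y = 7. The firm stays open but cuts output.

Output falls from 8 to 7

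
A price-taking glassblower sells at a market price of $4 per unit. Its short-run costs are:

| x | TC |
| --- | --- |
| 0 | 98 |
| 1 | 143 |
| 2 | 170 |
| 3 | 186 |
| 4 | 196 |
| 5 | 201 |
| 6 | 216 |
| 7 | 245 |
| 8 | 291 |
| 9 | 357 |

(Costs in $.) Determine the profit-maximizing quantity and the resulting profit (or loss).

x = 0 (shut down); profit = -$98

Profit at each row (π = 4x − TC): x=0: -98; x=1: -139; x=2: -162; x=3: -174; x=4: -180; x=5: -181; x=6: -192; x=7: -217; x=8: -259; x=9: -321.
Profit is highest at x = 0. Equivalently, the lowest AVC in the table is 118/6 ≈ $19.67 at x = 6, and P = $4 falls below it — price never covers variable cost, so the firm shuts down and loses only its fixed cost.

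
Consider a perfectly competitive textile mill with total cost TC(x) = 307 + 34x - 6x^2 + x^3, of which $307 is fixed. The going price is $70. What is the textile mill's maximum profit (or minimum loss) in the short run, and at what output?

Profit = -$91 at x = 6

AVC = 34 - 6x + x^2; min AVC = $25 at x = 3. Since P = $70 ≥ min AVC, the firm produces.
MC = 34 - 12x + 3x^2. Setting P = MC and taking the root on the rising branch gives x* = 6.
TR = 70·6 = 420. TC = 307 + 204 = 511. Profit = 420 − 511 = -$91.
That loss of $91 beats the $307 the firm would lose by shutting down; producing recovers $216 of fixed cost.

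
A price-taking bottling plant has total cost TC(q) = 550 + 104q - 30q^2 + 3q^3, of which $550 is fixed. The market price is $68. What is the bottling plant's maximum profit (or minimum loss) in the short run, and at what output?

AVC = 104 - 30q + 3q^2 has its minimum $29 at q = 5; price $68 clears that bar, so the firm operates.
With MC = 104 - 60q + 9q^2, P = MC on the upward-sloping part at q* = 6.
TR = 68·6 = 408. TC = 550 + 192 = 742. Profit = 408 − 742 = -$334.
Shutting down would mean losing the fixed cost of $550, so operating at a loss of $334 is better by $216.

Profit = -$334 at q = 6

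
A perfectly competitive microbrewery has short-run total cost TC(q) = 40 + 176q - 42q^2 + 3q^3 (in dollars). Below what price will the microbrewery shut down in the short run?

$29 per unit

The firm shuts down when price falls below the minimum of average variable cost. AVC = VC/q = 176 - 42q + 3q^2.
At the minimum of AVC, MC = AVC. MC = 176 - 84q + 9q^2; setting MC = AVC gives 6q^2 - 42q = 0, so q = 7. min AVC = 29.
The firm shuts down for any P below $29.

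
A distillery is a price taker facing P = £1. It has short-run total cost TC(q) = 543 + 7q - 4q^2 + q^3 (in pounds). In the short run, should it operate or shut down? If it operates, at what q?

Variable cost is VC = 7q - 4q^2 + q^3, so AVC = VC/q = 7 - 4q + q^2 and MC = dTC/dq = 7 - 8q + 3q^2.
The AVC parabola has its vertex at q = 4/2 = 2, where AVC = 7 - 4·2 + 2^2 = £3.
With P < min AVC (£1 < £3), every unit sold adds to the loss.
Best response: produce nothing and absorb the £543 fixed cost.

Shut down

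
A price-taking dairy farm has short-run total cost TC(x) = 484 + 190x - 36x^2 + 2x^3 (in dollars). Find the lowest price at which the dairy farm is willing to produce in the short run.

$28 per unit

The shutdown price is the minimum of AVC. VC = 190x - 36x^2 + 2x^3, so AVC = 190 - 36x + 2x^2.
At the minimum of AVC, MC = AVC. MC = 190 - 72x + 6x^2; setting MC = AVC gives 4x^2 - 36x = 0, so x = 9. min AVC = 28.
For P < $28 the firm produces nothing.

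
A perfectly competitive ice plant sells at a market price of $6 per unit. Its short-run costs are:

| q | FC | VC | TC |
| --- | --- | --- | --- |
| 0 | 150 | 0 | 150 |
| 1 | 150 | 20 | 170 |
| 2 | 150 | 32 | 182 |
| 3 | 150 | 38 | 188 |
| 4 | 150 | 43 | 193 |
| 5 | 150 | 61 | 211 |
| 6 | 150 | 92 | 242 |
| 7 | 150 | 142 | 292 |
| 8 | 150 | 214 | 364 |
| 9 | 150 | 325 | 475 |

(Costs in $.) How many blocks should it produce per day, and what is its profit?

Profit at each row (π = 6q − TC): q=0: -150; q=1: -164; q=2: -170; q=3: -170; q=4: -169; q=5: -181; q=6: -206; q=7: -250; q=8: -316; q=9: -421.
Profit is highest at q = 0. Equivalently, the lowest AVC in the table is 43/4 ≈ $10.75 at q = 4, and P = $6 falls below it — price never covers variable cost, so the firm shuts down and loses only its fixed cost.

q = 0 (shut down); profit = -$150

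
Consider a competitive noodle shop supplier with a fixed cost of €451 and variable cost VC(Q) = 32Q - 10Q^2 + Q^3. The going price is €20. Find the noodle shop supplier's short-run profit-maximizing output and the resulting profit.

Profit = -€379 at Q = 6

AVC = 32 - 10Q + Q^2; min AVC = €7 at Q = 5. Since P = €20 ≥ min AVC, the firm produces.
With MC = 32 - 20Q + 3Q^2, P = MC on the upward-sloping part at Q* = 6.
TR = 20·6 = 120. TC = 451 + 48 = 499. Profit = 120 − 499 = -€379.
That loss of €379 beats the €451 the firm would lose by shutting down; producing recovers €72 of fixed cost.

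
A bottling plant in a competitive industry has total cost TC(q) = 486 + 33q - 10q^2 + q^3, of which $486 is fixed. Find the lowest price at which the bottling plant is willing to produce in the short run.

$8 per unit

Short-run supply begins at min AVC. From VC = 33q - 10q^2 + q^3, AVC = 33 - 10q + q^2.
dAVC/dq = -10 + 2q = 0 gives q = 5. min AVC = 33 - 10·5 + 5^2 = 8.
So the shutdown price is $8.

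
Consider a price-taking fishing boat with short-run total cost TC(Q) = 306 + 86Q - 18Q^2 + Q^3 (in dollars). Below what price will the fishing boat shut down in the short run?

$5 per unit

The shutdown price is the minimum of AVC. VC = 86Q - 18Q^2 + Q^3, so AVC = 86 - 18Q + Q^2.
At the minimum of AVC, MC = AVC. MC = 86 - 36Q + 3Q^2; setting MC = AVC gives 2Q^2 - 18Q = 0, so Q = 9. min AVC = 5.
The firm shuts down for any P below $5.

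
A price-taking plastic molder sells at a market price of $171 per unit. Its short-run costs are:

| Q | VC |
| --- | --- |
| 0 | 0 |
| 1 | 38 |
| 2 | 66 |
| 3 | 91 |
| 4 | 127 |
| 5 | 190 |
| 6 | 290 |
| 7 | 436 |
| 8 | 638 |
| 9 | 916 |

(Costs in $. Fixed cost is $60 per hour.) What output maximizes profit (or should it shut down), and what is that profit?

Q = 7; profit = $701

Compute π = P·Q − TC at each output: Q=0: -60; Q=1: 73; Q=2: 216; Q=3: 362; Q=4: 497; Q=5: 605; Q=6: 676; Q=7: 701; Q=8: 670; Q=9: 563.
Profit is maximized at Q = 7. AVC there is 436/7 = $62.29 ≤ P, so producing beats shutting down (which would give -$60).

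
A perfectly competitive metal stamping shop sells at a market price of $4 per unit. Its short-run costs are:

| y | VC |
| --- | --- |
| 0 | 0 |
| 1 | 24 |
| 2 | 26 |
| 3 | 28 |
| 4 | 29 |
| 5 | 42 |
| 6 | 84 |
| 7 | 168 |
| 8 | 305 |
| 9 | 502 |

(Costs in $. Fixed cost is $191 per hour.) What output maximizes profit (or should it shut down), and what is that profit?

y = 0 (shut down); profit = -$191

Compute π = P·y − TC at each output: y=0: -191; y=1: -211; y=2: -209; y=3: -207; y=4: -204; y=5: -213; y=6: -251; y=7: -331; y=8: -464; y=9: -657.
Profit is highest at y = 0. Equivalently, the lowest AVC in the table is 29/4 ≈ $7.25 at y = 4, and P = $4 falls below it — price never covers variable cost, so the firm shuts down and loses only its fixed cost.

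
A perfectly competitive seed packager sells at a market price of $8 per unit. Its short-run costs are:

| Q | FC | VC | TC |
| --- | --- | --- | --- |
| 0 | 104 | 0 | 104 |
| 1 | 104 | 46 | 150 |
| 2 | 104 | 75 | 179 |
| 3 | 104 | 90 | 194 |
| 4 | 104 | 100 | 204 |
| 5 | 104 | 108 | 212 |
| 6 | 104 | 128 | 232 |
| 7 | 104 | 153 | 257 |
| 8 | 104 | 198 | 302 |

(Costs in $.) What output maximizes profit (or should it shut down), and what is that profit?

Q = 0 (shut down); profit = -$104

Profit at each row (π = 8Q − TC): Q=0: -104; Q=1: -142; Q=2: -163; Q=3: -170; Q=4: -172; Q=5: -172; Q=6: -184; Q=7: -201; Q=8: -238.
Profit is highest at Q = 0. Equivalently, the lowest AVC in the table is 128/6 ≈ $21.33 at Q = 6, and P = $8 falls below it — price never covers variable cost, so the firm shuts down and loses only its fixed cost.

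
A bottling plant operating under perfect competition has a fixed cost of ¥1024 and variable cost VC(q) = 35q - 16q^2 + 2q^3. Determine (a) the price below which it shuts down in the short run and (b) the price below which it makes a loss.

AVC = 35 - 16q + 2q^2; minimized at q = 4, giving min AVC = ¥3. That is the shutdown price.
ATC = 1024/q + 35 - 16q + 2q^2. Setting dATC/dq = −1024/q^2 − 16 + 4q = 0 gives q = 8 (since 4·8^3 − 16·8^2 = 1024).
min ATC = 1024/8 + 35 − 16·8 + 2·8^2 = ¥163. That is the break-even price.
Between these two prices the firm operates at a loss; above ¥163 it earns a profit.

Shutdown price = ¥3; break-even price = ¥163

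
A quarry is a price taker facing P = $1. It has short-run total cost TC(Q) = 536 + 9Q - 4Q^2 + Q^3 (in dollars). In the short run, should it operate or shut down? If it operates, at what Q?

Variable cost is VC = 9Q - 4Q^2 + Q^3, so AVC = VC/Q = 9 - 4Q + Q^2 and MC = dTC/dQ = 9 - 8Q + 3Q^2.
The AVC parabola has its vertex at Q = 4/2 = 2, where AVC = 9 - 4·2 + 2^2 = $5.
P = $1 lies below min AVC = $5; no output level covers variable cost.
Best response: produce nothing and absorb the $536 fixed cost.

Shut down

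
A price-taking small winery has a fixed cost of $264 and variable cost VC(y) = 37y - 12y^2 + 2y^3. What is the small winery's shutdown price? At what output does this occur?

$19 per unit, at y = 3

The firm shuts down when price falls below the minimum of average variable cost. AVC = VC/y = 37 - 12y + 2y^2.
At the minimum of AVC, MC = AVC. MC = 37 - 24y + 6y^2; setting MC = AVC gives 4y^2 - 12y = 0, so y = 3. min AVC = 19.
The firm shuts down for any P below $19.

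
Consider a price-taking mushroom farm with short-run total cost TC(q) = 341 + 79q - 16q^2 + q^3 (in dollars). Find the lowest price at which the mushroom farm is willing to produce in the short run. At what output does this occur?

$15 per unit, at q = 8

The shutdown price is the minimum of AVC. VC = 79q - 16q^2 + q^3, so AVC = 79 - 16q + q^2.
At the minimum of AVC, MC = AVC. MC = 79 - 32q + 3q^2; setting MC = AVC gives 2q^2 - 16q = 0, so q = 8. min AVC = 15.
For P < $15 the firm produces nothing.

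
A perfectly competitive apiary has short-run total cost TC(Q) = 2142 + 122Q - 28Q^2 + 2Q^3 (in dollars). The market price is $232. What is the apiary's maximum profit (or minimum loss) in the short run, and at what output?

Profit = -$206 at Q = 11

AVC = 122 - 28Q + 2Q^2 has its minimum $24 at Q = 7; price $232 clears that bar, so the firm operates.
MC = 122 - 56Q + 6Q^2. Setting P = MC and taking the root on the rising branch gives Q* = 11.
TR = 232·11 = 2552. TC = 2142 + 616 = 2758. Profit = 2552 − 2758 = -$206.
That loss of $206 beats the $2142 the firm would lose by shutting down; producing recovers $1936 of fixed cost.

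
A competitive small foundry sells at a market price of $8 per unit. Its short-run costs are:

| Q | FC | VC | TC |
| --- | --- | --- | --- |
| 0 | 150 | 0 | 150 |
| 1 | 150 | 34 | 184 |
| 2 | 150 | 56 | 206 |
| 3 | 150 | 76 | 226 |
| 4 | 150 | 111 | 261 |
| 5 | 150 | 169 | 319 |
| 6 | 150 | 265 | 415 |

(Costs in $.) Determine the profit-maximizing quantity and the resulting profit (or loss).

Q = 0 (shut down); profit = -$150

Compute π = P·Q − TC at each output: Q=0: -150; Q=1: -176; Q=2: -190; Q=3: -202; Q=4: -229; Q=5: -279; Q=6: -367.
Profit is highest at Q = 0. Equivalently, the lowest AVC in the table is 76/3 ≈ $25.33 at Q = 3, and P = $8 falls below it — price never covers variable cost, so the firm shuts down and loses only its fixed cost.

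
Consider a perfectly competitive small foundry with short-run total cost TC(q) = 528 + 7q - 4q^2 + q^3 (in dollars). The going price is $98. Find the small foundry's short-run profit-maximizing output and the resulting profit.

Profit = -$38 at q = 7

AVC = 7 - 4q + q^2 has its minimum $3 at q = 2; price $98 clears that bar, so the firm operates.
MC = 7 - 8q + 3q^2. Setting P = MC and taking the root on the rising branch gives q* = 7.
TR = 98·7 = 686. TC = 528 + 196 = 724. Profit = 686 − 724 = -$38.
Shutting down would mean losing the fixed cost of $528, so operating at a loss of $38 is better by $490.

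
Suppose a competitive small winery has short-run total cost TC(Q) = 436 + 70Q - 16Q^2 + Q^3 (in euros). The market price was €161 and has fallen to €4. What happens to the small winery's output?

Output falls from 13 to 0 (the firm shuts down)

AVC = 70 - 16Q + Q^2, minimized at Q = 8 where min AVC = €6. MC = 70 - 32Q + 3Q^2.
With P = €161 above the shutdown price, P = MC gives Q = 13.
At P = €4 < min AVC = €6, price no longer covers variable cost at any output, so the firm shuts down: Q = 0.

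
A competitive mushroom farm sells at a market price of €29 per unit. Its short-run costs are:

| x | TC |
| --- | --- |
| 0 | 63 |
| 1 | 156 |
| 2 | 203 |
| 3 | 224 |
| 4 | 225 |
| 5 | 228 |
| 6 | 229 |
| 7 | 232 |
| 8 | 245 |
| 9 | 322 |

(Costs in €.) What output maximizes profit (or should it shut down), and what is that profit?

Compute π = P·x − TC at each output: x=0: -63; x=1: -127; x=2: -145; x=3: -137; x=4: -109; x=5: -83; x=6: -55; x=7: -29; x=8: -13; x=9: -61.
Profit is maximized at x = 8. AVC there is 182/8 = €22.75 ≤ P, so producing beats shutting down (which would give -€63).

x = 8; profit = -€13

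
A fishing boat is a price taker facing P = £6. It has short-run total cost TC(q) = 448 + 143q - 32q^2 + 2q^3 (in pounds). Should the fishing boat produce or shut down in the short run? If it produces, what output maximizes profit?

Shut down

Strip out fixed cost: VC = 143q - 32q^2 + 2q^3. Then AVC = 143 - 32q + 2q^2 and MC = 143 - 64q + 6q^2.
AVC hits its minimum where MC = AVC, at q = 8, giving min AVC = 143 - 32·8 + 2·8^2 = £15.
P = £6 lies below min AVC = £15; no output level covers variable cost.
Best response: produce nothing and absorb the £448 fixed cost.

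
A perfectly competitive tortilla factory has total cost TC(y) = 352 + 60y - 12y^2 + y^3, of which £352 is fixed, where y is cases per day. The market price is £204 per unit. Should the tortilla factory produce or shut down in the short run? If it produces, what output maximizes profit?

Variable cost is VC = 60y - 12y^2 + y^3, so AVC = VC/y = 60 - 12y + y^2 and MC = dTC/dy = 60 - 24y + 3y^2.
AVC is minimized where dAVC/dy = -12 + 2y = 0, at y = 6; min AVC = 60 - 12·6 + 6^2 = £24.
Because £204 ≥ £24, revenue can cover variable cost; the firm operates.
Set P = MC: 204 = 60 - 24y + 3y^2 → -144 - 24y + 3y^2 = 0. The roots are y = -4 and y = 12; the profit-maximizing output is on the rising part of MC, so y* = 12.
Check: AVC at y = 12 is £60 ≤ P, so revenue covers variable cost.
Profit = P·y − TC = 204·12 − 1072 = £1376.

Produce at y = 12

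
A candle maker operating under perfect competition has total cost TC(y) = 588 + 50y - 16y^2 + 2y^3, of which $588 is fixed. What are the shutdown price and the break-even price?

Shutdown price = $18; break-even price = $120

Shutdown price = min AVC. AVC = 50 - 16y + 2y^2, with vertex at y = 4 and minimum $18.
ATC = 588/y + 50 - 16y + 2y^2. Setting dATC/dy = −588/y^2 − 16 + 4y = 0 gives y = 7 (since 4·7^3 − 16·7^2 = 588).
min ATC = 588/7 + 50 − 16·7 + 2·7^2 = $120. That is the break-even price.
For $18 ≤ P < $120 the firm produces at a loss; below $18 it shuts down.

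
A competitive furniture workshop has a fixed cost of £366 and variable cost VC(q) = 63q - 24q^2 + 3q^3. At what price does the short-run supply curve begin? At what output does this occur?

£15 per unit, at q = 4

The firm shuts down when price falls below the minimum of average variable cost. AVC = VC/q = 63 - 24q + 3q^2.
At the minimum of AVC, MC = AVC. MC = 63 - 48q + 9q^2; setting MC = AVC gives 6q^2 - 24q = 0, so q = 4. min AVC = 15.
The firm shuts down for any P below £15.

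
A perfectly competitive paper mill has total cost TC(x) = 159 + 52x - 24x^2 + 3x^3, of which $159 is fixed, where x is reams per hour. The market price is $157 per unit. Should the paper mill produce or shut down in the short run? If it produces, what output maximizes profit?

Strip out fixed cost: VC = 52x - 24x^2 + 3x^3. Then AVC = 52 - 24x + 3x^2 and MC = 52 - 48x + 9x^2.
AVC hits its minimum where MC = AVC, at x = 4, giving min AVC = 52 - 24·4 + 3·4^2 = $4.
Since P = $157 ≥ min AVC = $4, price covers variable cost and the firm should produce.
Set P = MC: 157 = 52 - 48x + 9x^2 → -105 - 48x + 9x^2 = 0. The roots are x = -5/3 and x = 7; the profit-maximizing output is on the rising part of MC, so x* = 7.
Check: AVC at x = 7 is $31 ≤ P, so revenue covers variable cost.
Profit = P·x − TC = 157·7 − 376 = $723.

Produce at x = 7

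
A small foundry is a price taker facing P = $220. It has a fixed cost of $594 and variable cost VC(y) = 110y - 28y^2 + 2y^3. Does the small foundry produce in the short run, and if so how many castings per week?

Produce at y = 11

From TC, MC = TC'(y) = 110 - 56y + 6y^2 and AVC = VC/y = 110 - 28y + 2y^2.
The AVC parabola has its vertex at y = 28/4 = 7, where AVC = 110 - 28·7 + 2·7^2 = $12.
P = $220 exceeds min AVC = $12, so the firm stays open.
Solving P = MC: -110 - 56y + 6y^2 = 0 ⇒ y = -5/3 or 11. On the upward-sloping branch, y* = 11.
Check: AVC at y = 11 is $44 ≤ P, so revenue covers variable cost.
Profit = P·y − TC = 220·11 − 1078 = $1342.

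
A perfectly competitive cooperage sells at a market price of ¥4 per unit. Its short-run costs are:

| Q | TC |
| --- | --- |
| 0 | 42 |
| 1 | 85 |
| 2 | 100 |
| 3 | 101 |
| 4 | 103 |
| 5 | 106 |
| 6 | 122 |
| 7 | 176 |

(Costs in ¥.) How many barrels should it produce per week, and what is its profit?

Profit at each row (π = 4Q − TC): Q=0: -42; Q=1: -81; Q=2: -92; Q=3: -89; Q=4: -87; Q=5: -86; Q=6: -98; Q=7: -148.
Profit is highest at Q = 0. Equivalently, the lowest AVC in the table is 64/5 ≈ ¥12.80 at Q = 5, and P = ¥4 falls below it — price never covers variable cost, so the firm shuts down and loses only its fixed cost.

Q = 0 (shut down); profit = -¥42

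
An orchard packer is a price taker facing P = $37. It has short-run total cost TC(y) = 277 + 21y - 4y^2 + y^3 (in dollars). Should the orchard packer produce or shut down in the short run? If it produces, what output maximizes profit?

Produce at y = 4

Strip out fixed cost: VC = 21y - 4y^2 + y^3. Then AVC = 21 - 4y + y^2 and MC = 21 - 8y + 3y^2.
AVC is minimized where dAVC/dy = -4 + 2y = 0, at y = 2; min AVC = 21 - 4·2 + 2^2 = $17.
Because $37 ≥ $17, revenue can cover variable cost; the firm operates.
P = MC gives -16 - 8y + 3y^2 = 0, with roots -4/3 and 4. Take the larger (rising MC): y* = 4.
Check: AVC at y = 4 is $21 ≤ P, so revenue covers variable cost.
Profit = P·y − TC = 37·4 − 361 = -$213, a loss, but smaller than the $277 fixed cost the firm would lose by shutting down.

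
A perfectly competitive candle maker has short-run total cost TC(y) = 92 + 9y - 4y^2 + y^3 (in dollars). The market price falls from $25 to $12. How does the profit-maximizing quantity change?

AVC = 9 - 4y + y^2, minimized at y = 2 where min AVC = $5. MC = 9 - 8y + 3y^2.
At P = $25 ≥ min AVC, set P = MC on the rising branch: y = 4.
At P = $12 ≥ min AVC, set P = MC: y = 3. The firm stays open but cuts output.

Output falls from 4 to 3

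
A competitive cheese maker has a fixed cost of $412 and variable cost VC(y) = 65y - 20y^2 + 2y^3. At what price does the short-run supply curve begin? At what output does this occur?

Short-run supply begins at min AVC. From VC = 65y - 20y^2 + 2y^3, AVC = 65 - 20y + 2y^2.
dAVC/dy = -20 + 4y = 0 gives y = 5. min AVC = 65 - 20·5 + 2·5^2 = 15.
So the shutdown price is $15.

$15 per unit, at y = 5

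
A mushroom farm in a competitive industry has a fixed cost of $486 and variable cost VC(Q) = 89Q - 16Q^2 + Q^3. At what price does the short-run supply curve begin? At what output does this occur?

$25 per unit, at Q = 8

The shutdown price is the minimum of AVC. VC = 89Q - 16Q^2 + Q^3, so AVC = 89 - 16Q + Q^2.
dAVC/dQ = -16 + 2Q = 0 gives Q = 8. min AVC = 89 - 16·8 + 8^2 = 25.
The firm shuts down for any P below $25.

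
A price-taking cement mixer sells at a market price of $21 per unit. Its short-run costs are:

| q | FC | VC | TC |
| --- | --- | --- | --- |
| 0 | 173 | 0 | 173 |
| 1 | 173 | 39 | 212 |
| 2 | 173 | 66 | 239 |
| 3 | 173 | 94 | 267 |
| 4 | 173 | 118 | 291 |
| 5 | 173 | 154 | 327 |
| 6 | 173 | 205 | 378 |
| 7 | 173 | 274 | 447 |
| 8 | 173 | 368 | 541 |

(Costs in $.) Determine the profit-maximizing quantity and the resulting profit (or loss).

Profit at each row (π = 21q − TC): q=0: -173; q=1: -191; q=2: -197; q=3: -204; q=4: -207; q=5: -222; q=6: -252; q=7: -300; q=8: -373.
Profit is highest at q = 0. Equivalently, the lowest AVC in the table is 118/4 ≈ $29.50 at q = 4, and P = $21 falls below it — price never covers variable cost, so the firm shuts down and loses only its fixed cost.

q = 0 (shut down); profit = -$173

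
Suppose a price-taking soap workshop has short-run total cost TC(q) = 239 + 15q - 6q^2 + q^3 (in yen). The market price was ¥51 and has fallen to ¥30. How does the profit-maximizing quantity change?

MC = 15 - 12q + 3q^2; the shutdown threshold is min AVC = ¥6 (at q = 3).
With P = ¥51 above the shutdown price, P = MC gives q = 6.
At P = ¥30 ≥ min AVC, set P = MC: q = 5. The firm stays open but cuts output.

Output falls from 6 to 5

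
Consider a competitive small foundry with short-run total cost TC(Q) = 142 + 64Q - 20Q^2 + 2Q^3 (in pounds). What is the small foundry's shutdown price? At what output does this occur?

Short-run supply begins at min AVC. From VC = 64Q - 20Q^2 + 2Q^3, AVC = 64 - 20Q + 2Q^2.
At the minimum of AVC, MC = AVC. MC = 64 - 40Q + 6Q^2; setting MC = AVC gives 4Q^2 - 20Q = 0, so Q = 5. min AVC = 14.
So the shutdown price is £14.

£14 per unit, at Q = 5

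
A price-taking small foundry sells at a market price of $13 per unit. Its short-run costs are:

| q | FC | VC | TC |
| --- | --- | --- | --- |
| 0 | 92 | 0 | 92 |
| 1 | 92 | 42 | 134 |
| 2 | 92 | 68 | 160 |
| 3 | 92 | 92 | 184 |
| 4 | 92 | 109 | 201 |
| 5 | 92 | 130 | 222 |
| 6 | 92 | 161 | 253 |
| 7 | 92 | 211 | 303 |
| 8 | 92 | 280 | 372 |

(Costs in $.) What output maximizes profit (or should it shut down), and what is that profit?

q = 0 (shut down); profit = -$92

Tabulate TR − TC: q=0: -92; q=1: -121; q=2: -134; q=3: -145; q=4: -149; q=5: -157; q=6: -175; q=7: -212; q=8: -268.
Profit is highest at q = 0. Equivalently, the lowest AVC in the table is 130/5 ≈ $26 at q = 5, and P = $13 falls below it — price never covers variable cost, so the firm shuts down and loses only its fixed cost.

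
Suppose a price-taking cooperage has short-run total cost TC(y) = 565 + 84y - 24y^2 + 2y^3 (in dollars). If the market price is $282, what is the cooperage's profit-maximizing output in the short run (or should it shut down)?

Produce at y = 11

Variable cost is VC = 84y - 24y^2 + 2y^3, so AVC = VC/y = 84 - 24y + 2y^2 and MC = dTC/dy = 84 - 48y + 6y^2.
AVC hits its minimum where MC = AVC, at y = 6, giving min AVC = 84 - 24·6 + 2·6^2 = $12.
Since P = $282 ≥ min AVC = $12, price covers variable cost and the firm should produce.
Set P = MC: 282 = 84 - 48y + 6y^2 → -198 - 48y + 6y^2 = 0. The roots are y = -3 and y = 11; the profit-maximizing output is on the rising part of MC, so y* = 11.
Check: AVC at y = 11 is $62 ≤ P, so revenue covers variable cost.
Profit = P·y − TC = 282·11 − 1247 = $1855.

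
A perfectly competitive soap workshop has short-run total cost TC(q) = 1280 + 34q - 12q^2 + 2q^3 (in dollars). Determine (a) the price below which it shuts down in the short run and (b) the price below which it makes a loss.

Shutdown price = $16; break-even price = $226

Shutdown price = min AVC. AVC = 34 - 12q + 2q^2, with vertex at q = 3 and minimum $16.
ATC = 1280/q + 34 - 12q + 2q^2. Setting dATC/dq = −1280/q^2 − 12 + 4q = 0 gives q = 8 (since 4·8^3 − 12·8^2 = 1280).
min ATC = 1280/8 + 34 − 12·8 + 2·8^2 = $226. That is the break-even price.
For $16 ≤ P < $226 the firm produces at a loss; below $16 it shuts down.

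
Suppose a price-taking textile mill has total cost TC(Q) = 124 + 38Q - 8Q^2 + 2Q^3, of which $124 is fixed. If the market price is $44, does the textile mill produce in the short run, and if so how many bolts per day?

Variable cost is VC = 38Q - 8Q^2 + 2Q^3, so AVC = VC/Q = 38 - 8Q + 2Q^2 and MC = dTC/dQ = 38 - 16Q + 6Q^2.
The AVC parabola has its vertex at Q = 8/4 = 2, where AVC = 38 - 8·2 + 2·2^2 = $30.
Since P = $44 ≥ min AVC = $30, price covers variable cost and the firm should produce.
Set P = MC: 44 = 38 - 16Q + 6Q^2 → -6 - 16Q + 6Q^2 = 0. The roots are Q = -1/3 and Q = 3; the profit-maximizing output is on the rising part of MC, so Q* = 3.
Check: AVC at Q = 3 is $32 ≤ P, so revenue covers variable cost.
Profit = P·Q − TC = 44·3 − 220 = -$88, a loss, but smaller than the $124 fixed cost the firm would lose by shutting down.

Produce at Q = 3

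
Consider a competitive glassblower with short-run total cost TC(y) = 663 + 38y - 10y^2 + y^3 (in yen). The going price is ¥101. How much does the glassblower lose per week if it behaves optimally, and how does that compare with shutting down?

AVC = 38 - 10y + y^2; min AVC = ¥13 at y = 5. Since P = ¥101 ≥ min AVC, the firm produces.
MC = 38 - 20y + 3y^2. Setting P = MC and taking the root on the rising branch gives y* = 9.
TR = 101·9 = 909. TC = 663 + 261 = 924. Profit = 909 − 924 = -¥15.
That loss of ¥15 beats the ¥663 the firm would lose by shutting down; producing recovers ¥648 of fixed cost.

Profit = -¥15 at y = 9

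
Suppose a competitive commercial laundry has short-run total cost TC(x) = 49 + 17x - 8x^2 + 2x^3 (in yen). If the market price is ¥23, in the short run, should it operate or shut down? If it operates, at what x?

Produce at x = 3

From TC, MC = TC'(x) = 17 - 16x + 6x^2 and AVC = VC/x = 17 - 8x + 2x^2.
AVC hits its minimum where MC = AVC, at x = 2, giving min AVC = 17 - 8·2 + 2·2^2 = ¥9.
Since P = ¥23 ≥ min AVC = ¥9, price covers variable cost and the firm should produce.
Set P = MC: 23 = 17 - 16x + 6x^2 → -6 - 16x + 6x^2 = 0. The roots are x = -1/3 and x = 3; the profit-maximizing output is on the rising part of MC, so x* = 3.
Check: AVC at x = 3 is ¥11 ≤ P, so revenue covers variable cost.
Profit = P·x − TC = 23·3 − 82 = -¥13, a loss, but smaller than the ¥49 fixed cost the firm would lose by shutting down.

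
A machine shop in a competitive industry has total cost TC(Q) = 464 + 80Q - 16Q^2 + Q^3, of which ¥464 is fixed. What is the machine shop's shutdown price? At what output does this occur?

¥16 per unit, at Q = 8

Short-run supply begins at min AVC. From VC = 80Q - 16Q^2 + Q^3, AVC = 80 - 16Q + Q^2.
At the minimum of AVC, MC = AVC. MC = 80 - 32Q + 3Q^2; setting MC = AVC gives 2Q^2 - 16Q = 0, so Q = 8. min AVC = 16.
For P < ¥16 the firm produces nothing.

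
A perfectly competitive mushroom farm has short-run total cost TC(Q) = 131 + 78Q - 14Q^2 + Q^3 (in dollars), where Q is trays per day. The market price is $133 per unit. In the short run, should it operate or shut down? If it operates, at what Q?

Strip out fixed cost: VC = 78Q - 14Q^2 + Q^3. Then AVC = 78 - 14Q + Q^2 and MC = 78 - 28Q + 3Q^2.
AVC hits its minimum where MC = AVC, at Q = 7, giving min AVC = 78 - 14·7 + 7^2 = $29.
Because $133 ≥ $29, revenue can cover variable cost; the firm operates.
Solving P = MC: -55 - 28Q + 3Q^2 = 0 ⇒ Q = -5/3 or 11. On the upward-sloping branch, Q* = 11.
Check: AVC at Q = 11 is $45 ≤ P, so revenue covers variable cost.
Profit = P·Q − TC = 133·11 − 626 = $837.

Produce at Q = 11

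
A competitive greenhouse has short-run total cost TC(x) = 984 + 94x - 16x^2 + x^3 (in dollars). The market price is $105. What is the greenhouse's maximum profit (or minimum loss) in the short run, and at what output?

Profit = -$258 at x = 11

AVC = 94 - 16x + x^2; min AVC = $30 at x = 8. Since P = $105 ≥ min AVC, the firm produces.
MC = 94 - 32x + 3x^2. Setting P = MC and taking the root on the rising branch gives x* = 11.
TR = 105·11 = 1155. TC = 984 + 429 = 1413. Profit = 1155 − 1413 = -$258.
By producing, the firm covers all variable cost plus $726 of fixed cost; shutting down would lose the full $984.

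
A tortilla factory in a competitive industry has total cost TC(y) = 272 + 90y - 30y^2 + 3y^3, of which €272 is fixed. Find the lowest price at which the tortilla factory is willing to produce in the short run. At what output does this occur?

€15 per unit, at y = 5

The firm shuts down when price falls below the minimum of average variable cost. AVC = VC/y = 90 - 30y + 3y^2.
dAVC/dy = -30 + 6y = 0 gives y = 5. min AVC = 90 - 30·5 + 3·5^2 = 15.
The firm shuts down for any P below €15.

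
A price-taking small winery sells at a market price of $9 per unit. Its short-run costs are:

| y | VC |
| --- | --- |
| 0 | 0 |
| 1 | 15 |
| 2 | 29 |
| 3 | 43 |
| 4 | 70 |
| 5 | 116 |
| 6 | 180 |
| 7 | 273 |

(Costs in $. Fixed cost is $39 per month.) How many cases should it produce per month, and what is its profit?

Tabulate TR − TC: y=0: -39; y=1: -45; y=2: -50; y=3: -55; y=4: -73; y=5: -110; y=6: -165; y=7: -249.
Profit is highest at y = 0. Equivalently, the lowest AVC in the table is 43/3 ≈ $14.33 at y = 3, and P = $9 falls below it — price never covers variable cost, so the firm shuts down and loses only its fixed cost.

y = 0 (shut down); profit = -$39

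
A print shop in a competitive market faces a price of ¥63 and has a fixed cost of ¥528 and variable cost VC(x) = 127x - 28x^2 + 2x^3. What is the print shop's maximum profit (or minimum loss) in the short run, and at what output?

Profit = -¥272 at x = 8

AVC = 127 - 28x + 2x^2; min AVC = ¥29 at x = 7. Since P = ¥63 ≥ min AVC, the firm produces.
With MC = 127 - 56x + 6x^2, P = MC on the upward-sloping part at x* = 8.
TR = 63·8 = 504. TC = 528 + 248 = 776. Profit = 504 − 776 = -¥272.
Shutting down would mean losing the fixed cost of ¥528, so operating at a loss of ¥272 is better by ¥256.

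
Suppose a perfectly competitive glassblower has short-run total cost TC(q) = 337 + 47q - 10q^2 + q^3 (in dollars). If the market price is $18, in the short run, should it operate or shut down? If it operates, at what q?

Variable cost is VC = 47q - 10q^2 + q^3, so AVC = VC/q = 47 - 10q + q^2 and MC = dTC/dq = 47 - 20q + 3q^2.
AVC hits its minimum where MC = AVC, at q = 5, giving min AVC = 47 - 10·5 + 5^2 = $22.
Since P = $18 < min AVC = $22, price fails to cover variable cost at any output.
Best response: produce nothing and absorb the $337 fixed cost.

Shut down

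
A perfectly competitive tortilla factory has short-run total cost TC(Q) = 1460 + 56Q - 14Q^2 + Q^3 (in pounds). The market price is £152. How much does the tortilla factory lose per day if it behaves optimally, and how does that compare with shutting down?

Profit = -£20 at Q = 12

AVC = 56 - 14Q + Q^2; min AVC = £7 at Q = 7. Since P = £152 ≥ min AVC, the firm produces.
MC = 56 - 28Q + 3Q^2. Setting P = MC and taking the root on the rising branch gives Q* = 12.
TR = 152·12 = 1824. TC = 1460 + 384 = 1844. Profit = 1824 − 1844 = -£20.
That loss of £20 beats the £1460 the firm would lose by shutting down; producing recovers £1440 of fixed cost.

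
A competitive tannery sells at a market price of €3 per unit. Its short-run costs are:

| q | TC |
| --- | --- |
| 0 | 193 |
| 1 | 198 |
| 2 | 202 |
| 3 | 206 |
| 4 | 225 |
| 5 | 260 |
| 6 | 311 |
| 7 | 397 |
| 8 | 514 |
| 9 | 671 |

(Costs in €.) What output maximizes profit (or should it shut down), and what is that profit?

q = 0 (shut down); profit = -€193

Compute π = P·q − TC at each output: q=0: -193; q=1: -195; q=2: -196; q=3: -197; q=4: -213; q=5: -245; q=6: -293; q=7: -376; q=8: -490; q=9: -644.
Profit is highest at q = 0. Equivalently, the lowest AVC in the table is 13/3 ≈ €4.33 at q = 3, and P = €3 falls below it — price never covers variable cost, so the firm shuts down and loses only its fixed cost.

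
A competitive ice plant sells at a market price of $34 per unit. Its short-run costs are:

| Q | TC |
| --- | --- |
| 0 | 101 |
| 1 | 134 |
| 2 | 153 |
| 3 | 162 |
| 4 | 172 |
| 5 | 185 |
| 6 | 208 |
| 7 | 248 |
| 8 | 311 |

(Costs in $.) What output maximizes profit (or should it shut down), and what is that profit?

Q = 6; profit = -$4

Compute π = P·Q − TC at each output: Q=0: -101; Q=1: -100; Q=2: -85; Q=3: -60; Q=4: -36; Q=5: -15; Q=6: -4; Q=7: -10; Q=8: -39.
Profit is maximized at Q = 6. AVC there is 107/6 = $17.83 ≤ P, so producing beats shutting down (which would give -$101).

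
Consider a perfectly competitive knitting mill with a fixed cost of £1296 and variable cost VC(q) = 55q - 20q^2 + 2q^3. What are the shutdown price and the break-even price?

Shutdown price = £5; break-even price = £181

AVC = 55 - 20q + 2q^2; minimized at q = 5, giving min AVC = £5. That is the shutdown price.
ATC = 1296/q + 55 - 20q + 2q^2. Setting dATC/dq = −1296/q^2 − 20 + 4q = 0 gives q = 9 (since 4·9^3 − 20·9^2 = 1296).
min ATC = 1296/9 + 55 − 20·9 + 2·9^2 = £181. That is the break-even price.
For £5 ≤ P < £181 the firm produces at a loss; below £5 it shuts down.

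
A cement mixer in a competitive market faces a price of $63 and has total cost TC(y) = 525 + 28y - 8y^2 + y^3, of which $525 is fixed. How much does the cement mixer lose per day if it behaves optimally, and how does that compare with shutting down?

Profit = -$231 at y = 7

AVC = 28 - 8y + y^2; min AVC = $12 at y = 4. Since P = $63 ≥ min AVC, the firm produces.
MC = 28 - 16y + 3y^2. Setting P = MC and taking the root on the rising branch gives y* = 7.
TR = 63·7 = 441. TC = 525 + 147 = 672. Profit = 441 − 672 = -$231.
Shutting down would mean losing the fixed cost of $525, so operating at a loss of $231 is better by $294.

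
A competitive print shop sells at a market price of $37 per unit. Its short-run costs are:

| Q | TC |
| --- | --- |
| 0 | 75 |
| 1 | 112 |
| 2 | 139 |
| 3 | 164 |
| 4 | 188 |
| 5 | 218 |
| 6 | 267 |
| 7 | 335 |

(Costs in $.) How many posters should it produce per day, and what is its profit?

Tabulate TR − TC: Q=0: -75; Q=1: -75; Q=2: -65; Q=3: -53; Q=4: -40; Q=5: -33; Q=6: -45; Q=7: -76.
Profit is maximized at Q = 5. AVC there is 143/5 = $28.60 ≤ P, so producing beats shutting down (which would give -$75).

Q = 5; profit = -$33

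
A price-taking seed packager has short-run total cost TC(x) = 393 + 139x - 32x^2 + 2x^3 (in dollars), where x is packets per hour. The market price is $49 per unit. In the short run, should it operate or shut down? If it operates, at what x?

Produce at x = 9

From TC, MC = TC'(x) = 139 - 64x + 6x^2 and AVC = VC/x = 139 - 32x + 2x^2.
The AVC parabola has its vertex at x = 32/4 = 8, where AVC = 139 - 32·8 + 2·8^2 = $11.
Since P = $49 ≥ min AVC = $11, price covers variable cost and the firm should produce.
Solving P = MC: 90 - 64x + 6x^2 = 0 ⇒ x = 5/3 or 9. On the upward-sloping branch, x* = 9.
Check: AVC at x = 9 is $13 ≤ P, so revenue covers variable cost.
Profit = P·x − TC = 49·9 − 510 = -$69, a loss, but smaller than the $393 fixed cost the firm would lose by shutting down.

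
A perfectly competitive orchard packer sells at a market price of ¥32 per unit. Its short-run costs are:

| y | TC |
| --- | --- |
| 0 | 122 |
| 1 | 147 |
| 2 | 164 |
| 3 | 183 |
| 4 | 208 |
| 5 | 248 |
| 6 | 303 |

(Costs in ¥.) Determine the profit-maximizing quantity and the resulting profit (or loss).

Tabulate TR − TC: y=0: -122; y=1: -115; y=2: -100; y=3: -87; y=4: -80; y=5: -88; y=6: -111.
Profit is maximized at y = 4. AVC there is 86/4 = ¥21.50 ≤ P, so producing beats shutting down (which would give -¥122).

y = 4; profit = -¥80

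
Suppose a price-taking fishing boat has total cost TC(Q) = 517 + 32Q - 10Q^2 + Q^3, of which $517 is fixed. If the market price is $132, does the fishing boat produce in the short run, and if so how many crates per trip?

From TC, MC = TC'(Q) = 32 - 20Q + 3Q^2 and AVC = VC/Q = 32 - 10Q + Q^2.
The AVC parabola has its vertex at Q = 10/2 = 5, where AVC = 32 - 10·5 + 5^2 = $7.
P = $132 exceeds min AVC = $7, so the firm stays open.
P = MC gives -100 - 20Q + 3Q^2 = 0, with roots -10/3 and 10. Take the larger (rising MC): Q* = 10.
Check: AVC at Q = 10 is $32 ≤ P, so revenue covers variable cost.
Profit = P·Q − TC = 132·10 − 837 = $483.

Produce at Q = 10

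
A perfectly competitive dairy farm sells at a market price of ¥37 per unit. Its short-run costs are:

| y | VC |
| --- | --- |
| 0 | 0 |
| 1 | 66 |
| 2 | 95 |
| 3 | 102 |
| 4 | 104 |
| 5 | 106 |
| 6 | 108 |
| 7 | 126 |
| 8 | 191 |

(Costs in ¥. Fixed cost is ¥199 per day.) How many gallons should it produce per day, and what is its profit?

Compute π = P·y − TC at each output: y=0: -199; y=1: -228; y=2: -220; y=3: -190; y=4: -155; y=5: -120; y=6: -85; y=7: -66; y=8: -94.
Profit is maximized at y = 7. AVC there is 126/7 = ¥18 ≤ P, so producing beats shutting down (which would give -¥199).

y = 7; profit = -¥66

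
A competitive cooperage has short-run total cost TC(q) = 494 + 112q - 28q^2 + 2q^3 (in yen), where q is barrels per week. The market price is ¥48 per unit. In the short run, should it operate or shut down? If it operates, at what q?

Produce at q = 8

Variable cost is VC = 112q - 28q^2 + 2q^3, so AVC = VC/q = 112 - 28q + 2q^2 and MC = dTC/dq = 112 - 56q + 6q^2.
AVC is minimized where dAVC/dq = -28 + 4q = 0, at q = 7; min AVC = 112 - 28·7 + 2·7^2 = ¥14.
P = ¥48 exceeds min AVC = ¥14, so the firm stays open.
Set P = MC: 48 = 112 - 56q + 6q^2 → 64 - 56q + 6q^2 = 0. The roots are q = 4/3 and q = 8; the profit-maximizing output is on the rising part of MC, so q* = 8.
Check: AVC at q = 8 is ¥16 ≤ P, so revenue covers variable cost.
Profit = P·q − TC = 48·8 − 622 = -¥238, a loss, but smaller than the ¥494 fixed cost the firm would lose by shutting down.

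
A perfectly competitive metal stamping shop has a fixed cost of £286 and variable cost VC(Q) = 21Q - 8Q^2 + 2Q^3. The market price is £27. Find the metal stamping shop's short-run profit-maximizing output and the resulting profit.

AVC = 21 - 8Q + 2Q^2; min AVC = £13 at Q = 2. Since P = £27 ≥ min AVC, the firm produces.
MC = 21 - 16Q + 6Q^2. Setting P = MC and taking the root on the rising branch gives Q* = 3.
TR = 27·3 = 81. TC = 286 + 45 = 331. Profit = 81 − 331 = -£250.
By producing, the firm covers all variable cost plus £36 of fixed cost; shutting down would lose the full £286.

Profit = -£250 at Q = 3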